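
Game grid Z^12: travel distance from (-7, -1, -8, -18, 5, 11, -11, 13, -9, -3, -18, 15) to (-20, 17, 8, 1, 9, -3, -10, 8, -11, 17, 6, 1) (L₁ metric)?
150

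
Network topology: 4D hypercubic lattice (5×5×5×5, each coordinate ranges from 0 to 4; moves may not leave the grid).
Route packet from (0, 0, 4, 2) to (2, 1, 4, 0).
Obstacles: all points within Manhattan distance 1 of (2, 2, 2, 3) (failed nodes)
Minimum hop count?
5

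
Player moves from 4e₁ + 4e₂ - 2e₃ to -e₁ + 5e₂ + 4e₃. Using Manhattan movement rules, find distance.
12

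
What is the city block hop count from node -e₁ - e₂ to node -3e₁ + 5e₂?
8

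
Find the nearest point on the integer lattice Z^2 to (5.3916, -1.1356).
(5, -1)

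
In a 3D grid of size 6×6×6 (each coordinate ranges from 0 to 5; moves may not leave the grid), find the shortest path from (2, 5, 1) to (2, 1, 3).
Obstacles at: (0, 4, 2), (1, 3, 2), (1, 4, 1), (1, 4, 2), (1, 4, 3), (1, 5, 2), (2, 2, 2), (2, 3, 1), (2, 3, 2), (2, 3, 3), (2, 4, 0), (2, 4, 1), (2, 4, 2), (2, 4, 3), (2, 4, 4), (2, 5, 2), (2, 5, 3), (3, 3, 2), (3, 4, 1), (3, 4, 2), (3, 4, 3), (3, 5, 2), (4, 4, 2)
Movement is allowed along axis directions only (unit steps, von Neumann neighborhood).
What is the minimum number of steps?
10
(one shortest path: (2, 5, 1) → (1, 5, 1) → (0, 5, 1) → (0, 4, 1) → (0, 3, 1) → (1, 3, 1) → (1, 2, 1) → (2, 2, 1) → (2, 1, 1) → (2, 1, 2) → (2, 1, 3))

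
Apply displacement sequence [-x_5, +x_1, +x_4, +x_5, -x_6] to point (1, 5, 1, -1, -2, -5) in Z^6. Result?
(2, 5, 1, 0, -2, -6)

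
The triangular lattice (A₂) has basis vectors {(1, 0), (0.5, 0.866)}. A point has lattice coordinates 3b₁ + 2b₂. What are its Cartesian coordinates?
(4, 1.732)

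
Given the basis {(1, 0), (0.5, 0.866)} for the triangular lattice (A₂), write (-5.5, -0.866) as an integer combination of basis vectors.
-5b₁ - b₂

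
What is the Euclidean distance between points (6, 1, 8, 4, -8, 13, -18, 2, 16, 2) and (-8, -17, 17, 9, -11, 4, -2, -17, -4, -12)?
43.9204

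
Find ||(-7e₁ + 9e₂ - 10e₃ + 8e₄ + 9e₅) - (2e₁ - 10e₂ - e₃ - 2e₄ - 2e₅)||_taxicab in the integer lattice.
58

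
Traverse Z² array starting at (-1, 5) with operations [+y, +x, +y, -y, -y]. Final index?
(0, 5)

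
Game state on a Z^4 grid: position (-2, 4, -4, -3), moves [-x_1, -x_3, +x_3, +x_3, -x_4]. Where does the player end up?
(-3, 4, -3, -4)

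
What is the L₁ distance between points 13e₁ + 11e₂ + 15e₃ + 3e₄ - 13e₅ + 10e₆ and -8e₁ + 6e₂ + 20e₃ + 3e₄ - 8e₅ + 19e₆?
45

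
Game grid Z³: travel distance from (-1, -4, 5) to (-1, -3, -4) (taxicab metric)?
10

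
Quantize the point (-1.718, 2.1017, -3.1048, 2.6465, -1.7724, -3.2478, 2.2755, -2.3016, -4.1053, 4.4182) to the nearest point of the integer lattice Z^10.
(-2, 2, -3, 3, -2, -3, 2, -2, -4, 4)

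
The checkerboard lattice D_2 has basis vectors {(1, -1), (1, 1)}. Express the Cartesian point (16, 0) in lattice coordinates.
8b₁ + 8b₂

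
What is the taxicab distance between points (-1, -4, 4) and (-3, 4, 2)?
12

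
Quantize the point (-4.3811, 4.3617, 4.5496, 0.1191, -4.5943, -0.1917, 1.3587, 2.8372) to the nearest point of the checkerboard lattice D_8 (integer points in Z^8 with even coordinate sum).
(-4, 4, 5, 0, -5, 0, 1, 3)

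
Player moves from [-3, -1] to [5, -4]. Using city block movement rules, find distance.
11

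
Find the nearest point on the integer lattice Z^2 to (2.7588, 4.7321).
(3, 5)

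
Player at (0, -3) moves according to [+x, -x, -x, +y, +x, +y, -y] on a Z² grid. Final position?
(0, -2)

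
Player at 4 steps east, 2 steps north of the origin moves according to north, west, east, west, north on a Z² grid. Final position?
(3, 4)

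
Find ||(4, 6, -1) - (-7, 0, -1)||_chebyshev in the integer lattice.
11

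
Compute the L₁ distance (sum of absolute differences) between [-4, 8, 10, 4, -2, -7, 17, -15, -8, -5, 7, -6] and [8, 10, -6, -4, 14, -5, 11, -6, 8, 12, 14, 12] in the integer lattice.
129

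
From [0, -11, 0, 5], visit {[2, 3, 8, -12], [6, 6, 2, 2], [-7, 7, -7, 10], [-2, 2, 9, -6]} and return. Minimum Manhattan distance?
142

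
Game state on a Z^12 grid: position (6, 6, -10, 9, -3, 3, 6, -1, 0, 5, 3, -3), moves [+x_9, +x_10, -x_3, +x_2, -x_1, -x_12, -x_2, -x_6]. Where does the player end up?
(5, 6, -11, 9, -3, 2, 6, -1, 1, 6, 3, -4)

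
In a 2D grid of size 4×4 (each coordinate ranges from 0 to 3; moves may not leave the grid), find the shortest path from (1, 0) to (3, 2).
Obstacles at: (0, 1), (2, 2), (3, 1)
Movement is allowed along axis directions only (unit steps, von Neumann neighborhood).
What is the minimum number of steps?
6
(one shortest path: (1, 0) → (1, 1) → (1, 2) → (1, 3) → (2, 3) → (3, 3) → (3, 2))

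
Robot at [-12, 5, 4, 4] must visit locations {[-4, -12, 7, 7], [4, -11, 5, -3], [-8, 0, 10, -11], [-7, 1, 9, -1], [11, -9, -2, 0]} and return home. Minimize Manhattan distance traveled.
152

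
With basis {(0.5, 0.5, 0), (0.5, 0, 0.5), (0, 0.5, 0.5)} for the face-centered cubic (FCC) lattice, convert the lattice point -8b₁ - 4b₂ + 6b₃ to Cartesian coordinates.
(-6, -1, 1)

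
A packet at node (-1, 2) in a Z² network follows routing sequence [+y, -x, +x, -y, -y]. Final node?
(-1, 1)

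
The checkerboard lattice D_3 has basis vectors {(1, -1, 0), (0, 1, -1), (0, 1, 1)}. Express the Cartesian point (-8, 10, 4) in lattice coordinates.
-8b₁ - b₂ + 3b₃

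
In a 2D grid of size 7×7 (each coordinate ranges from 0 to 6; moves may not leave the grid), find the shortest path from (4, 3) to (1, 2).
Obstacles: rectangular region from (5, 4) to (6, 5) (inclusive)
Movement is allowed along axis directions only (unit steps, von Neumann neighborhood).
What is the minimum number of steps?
4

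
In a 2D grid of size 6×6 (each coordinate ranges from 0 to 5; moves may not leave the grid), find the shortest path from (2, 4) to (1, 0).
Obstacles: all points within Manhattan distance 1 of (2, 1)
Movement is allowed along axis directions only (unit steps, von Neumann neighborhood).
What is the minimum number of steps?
7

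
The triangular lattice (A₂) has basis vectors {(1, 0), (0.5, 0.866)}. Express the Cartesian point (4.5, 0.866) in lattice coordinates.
4b₁ + b₂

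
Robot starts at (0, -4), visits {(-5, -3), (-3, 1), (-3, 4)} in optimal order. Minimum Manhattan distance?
15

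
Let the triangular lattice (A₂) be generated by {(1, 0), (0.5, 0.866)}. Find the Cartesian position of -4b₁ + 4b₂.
(-2, 3.464)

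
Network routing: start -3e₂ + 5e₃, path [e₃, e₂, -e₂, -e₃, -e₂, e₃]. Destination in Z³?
(0, -4, 6)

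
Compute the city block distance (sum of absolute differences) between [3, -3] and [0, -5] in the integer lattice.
5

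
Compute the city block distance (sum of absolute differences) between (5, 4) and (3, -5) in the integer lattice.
11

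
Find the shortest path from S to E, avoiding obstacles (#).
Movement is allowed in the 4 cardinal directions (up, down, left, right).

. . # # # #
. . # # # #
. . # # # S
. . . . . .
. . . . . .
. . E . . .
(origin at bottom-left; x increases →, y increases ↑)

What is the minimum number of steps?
6
(one shortest path: (5, 3) → (5, 2) → (4, 2) → (3, 2) → (2, 2) → (2, 1) → (2, 0))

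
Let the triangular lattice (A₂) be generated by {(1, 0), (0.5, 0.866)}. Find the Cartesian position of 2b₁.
(2, 0)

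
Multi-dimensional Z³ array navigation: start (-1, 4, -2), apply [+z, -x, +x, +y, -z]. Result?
(-1, 5, -2)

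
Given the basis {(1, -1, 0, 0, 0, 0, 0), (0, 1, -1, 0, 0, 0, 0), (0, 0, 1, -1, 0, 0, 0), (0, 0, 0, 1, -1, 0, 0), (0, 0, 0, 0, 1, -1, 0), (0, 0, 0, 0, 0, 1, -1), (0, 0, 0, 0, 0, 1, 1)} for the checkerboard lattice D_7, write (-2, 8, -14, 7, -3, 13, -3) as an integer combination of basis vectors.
-2b₁ + 6b₂ - 8b₃ - b₄ - 4b₅ + 6b₆ + 3b₇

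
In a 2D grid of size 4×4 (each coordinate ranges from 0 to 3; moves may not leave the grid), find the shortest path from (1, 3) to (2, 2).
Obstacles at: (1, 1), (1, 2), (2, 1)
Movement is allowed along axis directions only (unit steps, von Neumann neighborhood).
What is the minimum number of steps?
2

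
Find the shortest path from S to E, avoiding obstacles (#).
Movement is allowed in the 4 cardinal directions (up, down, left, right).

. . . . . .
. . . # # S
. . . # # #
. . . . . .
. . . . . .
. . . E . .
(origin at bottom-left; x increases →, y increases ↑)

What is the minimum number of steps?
10
(one shortest path: (5, 4) → (5, 5) → (4, 5) → (3, 5) → (2, 5) → (2, 4) → (2, 3) → (2, 2) → (3, 2) → (3, 1) → (3, 0))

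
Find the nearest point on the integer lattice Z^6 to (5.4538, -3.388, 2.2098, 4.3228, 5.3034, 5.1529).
(5, -3, 2, 4, 5, 5)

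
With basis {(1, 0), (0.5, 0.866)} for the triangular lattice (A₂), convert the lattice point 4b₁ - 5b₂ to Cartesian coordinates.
(1.5, -4.33)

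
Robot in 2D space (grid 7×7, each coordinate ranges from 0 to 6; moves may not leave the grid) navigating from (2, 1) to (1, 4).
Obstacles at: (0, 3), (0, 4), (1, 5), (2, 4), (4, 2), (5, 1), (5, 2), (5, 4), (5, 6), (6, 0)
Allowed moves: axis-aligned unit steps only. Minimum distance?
4
(one shortest path: (2, 1) → (1, 1) → (1, 2) → (1, 3) → (1, 4))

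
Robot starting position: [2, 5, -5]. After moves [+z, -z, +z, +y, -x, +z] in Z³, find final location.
(1, 6, -3)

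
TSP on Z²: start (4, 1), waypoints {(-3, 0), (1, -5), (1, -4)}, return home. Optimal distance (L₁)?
26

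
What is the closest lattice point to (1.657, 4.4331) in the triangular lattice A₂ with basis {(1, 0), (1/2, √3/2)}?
(1.5, 4.33)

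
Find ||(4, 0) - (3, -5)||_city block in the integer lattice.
6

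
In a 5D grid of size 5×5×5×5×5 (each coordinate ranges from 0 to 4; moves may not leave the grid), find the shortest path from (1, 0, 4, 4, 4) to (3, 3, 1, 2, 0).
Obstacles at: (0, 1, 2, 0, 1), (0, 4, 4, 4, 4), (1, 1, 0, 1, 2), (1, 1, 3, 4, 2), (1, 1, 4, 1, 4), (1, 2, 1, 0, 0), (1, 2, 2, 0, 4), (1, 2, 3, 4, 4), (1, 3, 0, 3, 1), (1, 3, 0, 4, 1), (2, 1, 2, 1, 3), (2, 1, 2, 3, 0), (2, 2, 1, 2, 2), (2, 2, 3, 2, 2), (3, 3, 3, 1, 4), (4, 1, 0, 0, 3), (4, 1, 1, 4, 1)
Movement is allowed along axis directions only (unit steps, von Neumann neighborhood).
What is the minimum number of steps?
14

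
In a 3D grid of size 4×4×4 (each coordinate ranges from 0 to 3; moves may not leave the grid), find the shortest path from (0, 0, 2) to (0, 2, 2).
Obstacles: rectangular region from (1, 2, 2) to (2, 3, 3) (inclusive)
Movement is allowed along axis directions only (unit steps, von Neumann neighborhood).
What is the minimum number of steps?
2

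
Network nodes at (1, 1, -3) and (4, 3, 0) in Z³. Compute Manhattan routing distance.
8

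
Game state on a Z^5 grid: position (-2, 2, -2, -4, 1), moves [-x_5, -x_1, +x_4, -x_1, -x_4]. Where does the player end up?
(-4, 2, -2, -4, 0)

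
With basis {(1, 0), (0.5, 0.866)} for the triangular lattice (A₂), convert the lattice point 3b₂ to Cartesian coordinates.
(1.5, 2.598)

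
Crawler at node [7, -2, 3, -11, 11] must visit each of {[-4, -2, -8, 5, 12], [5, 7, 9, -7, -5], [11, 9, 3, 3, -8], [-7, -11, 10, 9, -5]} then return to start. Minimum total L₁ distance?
208
(one optimal route: (7, -2, 3, -11, 11) → (-4, -2, -8, 5, 12) → (-7, -11, 10, 9, -5) → (11, 9, 3, 3, -8) → (5, 7, 9, -7, -5) → (7, -2, 3, -11, 11))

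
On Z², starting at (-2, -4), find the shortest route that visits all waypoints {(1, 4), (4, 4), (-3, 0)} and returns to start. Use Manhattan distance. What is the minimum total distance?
30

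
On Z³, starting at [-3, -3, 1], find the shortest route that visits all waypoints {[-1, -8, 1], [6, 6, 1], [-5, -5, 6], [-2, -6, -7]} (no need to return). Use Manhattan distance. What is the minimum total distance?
58
(one optimal route: (-3, -3, 1) → (-5, -5, 6) → (-2, -6, -7) → (-1, -8, 1) → (6, 6, 1))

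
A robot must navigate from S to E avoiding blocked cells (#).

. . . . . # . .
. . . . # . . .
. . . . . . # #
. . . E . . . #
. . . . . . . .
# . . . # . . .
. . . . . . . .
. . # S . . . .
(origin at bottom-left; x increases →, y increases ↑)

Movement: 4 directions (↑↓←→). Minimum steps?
4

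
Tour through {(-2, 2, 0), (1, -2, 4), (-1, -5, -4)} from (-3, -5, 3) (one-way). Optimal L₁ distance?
31
(one optimal route: (-3, -5, 3) → (1, -2, 4) → (-2, 2, 0) → (-1, -5, -4))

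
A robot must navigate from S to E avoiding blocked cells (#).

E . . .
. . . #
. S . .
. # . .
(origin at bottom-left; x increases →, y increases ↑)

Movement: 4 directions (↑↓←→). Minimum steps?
3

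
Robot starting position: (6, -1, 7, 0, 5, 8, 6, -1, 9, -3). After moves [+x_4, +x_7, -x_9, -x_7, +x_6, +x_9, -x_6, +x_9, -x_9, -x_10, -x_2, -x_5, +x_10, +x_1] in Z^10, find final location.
(7, -2, 7, 1, 4, 8, 6, -1, 9, -3)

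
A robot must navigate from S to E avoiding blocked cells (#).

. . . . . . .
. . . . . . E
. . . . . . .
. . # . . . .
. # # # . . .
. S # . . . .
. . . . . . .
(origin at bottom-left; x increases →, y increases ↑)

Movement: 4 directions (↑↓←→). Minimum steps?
11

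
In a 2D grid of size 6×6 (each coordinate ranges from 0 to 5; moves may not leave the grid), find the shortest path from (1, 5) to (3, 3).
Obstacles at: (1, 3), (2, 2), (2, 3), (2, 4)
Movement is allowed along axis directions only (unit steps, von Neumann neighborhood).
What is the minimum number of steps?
4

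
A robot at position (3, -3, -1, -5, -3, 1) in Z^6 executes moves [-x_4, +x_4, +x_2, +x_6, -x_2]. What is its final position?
(3, -3, -1, -5, -3, 2)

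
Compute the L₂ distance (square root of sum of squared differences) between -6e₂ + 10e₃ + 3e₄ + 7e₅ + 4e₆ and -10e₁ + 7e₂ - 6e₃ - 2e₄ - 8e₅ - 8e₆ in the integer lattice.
30.315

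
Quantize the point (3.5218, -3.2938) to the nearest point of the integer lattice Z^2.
(4, -3)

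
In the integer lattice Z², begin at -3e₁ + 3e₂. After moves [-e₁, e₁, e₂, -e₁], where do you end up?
(-4, 4)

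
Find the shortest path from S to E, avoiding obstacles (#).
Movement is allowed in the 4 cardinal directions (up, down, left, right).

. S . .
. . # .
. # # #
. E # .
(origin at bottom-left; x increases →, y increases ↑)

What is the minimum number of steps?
5
(one shortest path: (1, 3) → (0, 3) → (0, 2) → (0, 1) → (0, 0) → (1, 0))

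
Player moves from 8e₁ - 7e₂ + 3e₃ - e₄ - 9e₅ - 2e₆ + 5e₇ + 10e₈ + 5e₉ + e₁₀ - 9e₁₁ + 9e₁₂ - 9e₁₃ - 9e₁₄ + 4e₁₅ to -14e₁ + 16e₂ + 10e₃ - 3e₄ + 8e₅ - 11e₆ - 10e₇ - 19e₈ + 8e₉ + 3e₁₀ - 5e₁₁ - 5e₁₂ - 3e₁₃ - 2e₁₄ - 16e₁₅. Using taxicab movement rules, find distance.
180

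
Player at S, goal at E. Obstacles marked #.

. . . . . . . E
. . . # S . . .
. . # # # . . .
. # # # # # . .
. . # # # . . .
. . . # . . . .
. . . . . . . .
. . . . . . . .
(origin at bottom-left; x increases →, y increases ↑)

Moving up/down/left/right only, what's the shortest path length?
4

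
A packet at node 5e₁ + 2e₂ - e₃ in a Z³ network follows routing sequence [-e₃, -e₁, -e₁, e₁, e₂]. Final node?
(4, 3, -2)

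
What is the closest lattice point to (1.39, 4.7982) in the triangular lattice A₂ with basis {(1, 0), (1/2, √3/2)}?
(1.5, 4.33)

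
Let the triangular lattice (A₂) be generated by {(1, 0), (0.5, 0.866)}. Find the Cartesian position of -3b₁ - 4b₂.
(-5, -3.464)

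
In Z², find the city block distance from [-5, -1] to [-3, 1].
4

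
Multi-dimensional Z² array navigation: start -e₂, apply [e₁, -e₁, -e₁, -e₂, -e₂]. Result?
(-1, -3)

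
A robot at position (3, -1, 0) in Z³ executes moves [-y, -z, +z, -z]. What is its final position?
(3, -2, -1)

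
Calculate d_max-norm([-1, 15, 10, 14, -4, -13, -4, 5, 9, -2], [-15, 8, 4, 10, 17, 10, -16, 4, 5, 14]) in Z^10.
23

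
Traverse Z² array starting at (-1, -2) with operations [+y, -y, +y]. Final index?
(-1, -1)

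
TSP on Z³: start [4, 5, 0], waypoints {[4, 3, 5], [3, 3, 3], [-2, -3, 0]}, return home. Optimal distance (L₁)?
38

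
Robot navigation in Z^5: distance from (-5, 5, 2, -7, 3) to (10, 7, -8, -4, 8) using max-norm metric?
15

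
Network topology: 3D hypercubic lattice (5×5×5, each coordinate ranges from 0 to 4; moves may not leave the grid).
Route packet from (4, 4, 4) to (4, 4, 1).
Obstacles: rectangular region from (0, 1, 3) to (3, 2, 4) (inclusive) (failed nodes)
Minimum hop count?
3
(one shortest path: (4, 4, 4) → (4, 4, 3) → (4, 4, 2) → (4, 4, 1))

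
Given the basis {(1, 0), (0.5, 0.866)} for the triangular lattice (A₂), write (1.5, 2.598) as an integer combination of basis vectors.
3b₂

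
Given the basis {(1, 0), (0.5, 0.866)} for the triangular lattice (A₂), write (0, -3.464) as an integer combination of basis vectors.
2b₁ - 4b₂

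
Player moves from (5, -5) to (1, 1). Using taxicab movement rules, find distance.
10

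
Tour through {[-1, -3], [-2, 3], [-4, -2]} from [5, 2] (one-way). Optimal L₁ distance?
19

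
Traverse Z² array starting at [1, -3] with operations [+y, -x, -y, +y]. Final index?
(0, -2)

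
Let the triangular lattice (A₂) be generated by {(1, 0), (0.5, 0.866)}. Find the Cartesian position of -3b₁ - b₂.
(-3.5, -0.866)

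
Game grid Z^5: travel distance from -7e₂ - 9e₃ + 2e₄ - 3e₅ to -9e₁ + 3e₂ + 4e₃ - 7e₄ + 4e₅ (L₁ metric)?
48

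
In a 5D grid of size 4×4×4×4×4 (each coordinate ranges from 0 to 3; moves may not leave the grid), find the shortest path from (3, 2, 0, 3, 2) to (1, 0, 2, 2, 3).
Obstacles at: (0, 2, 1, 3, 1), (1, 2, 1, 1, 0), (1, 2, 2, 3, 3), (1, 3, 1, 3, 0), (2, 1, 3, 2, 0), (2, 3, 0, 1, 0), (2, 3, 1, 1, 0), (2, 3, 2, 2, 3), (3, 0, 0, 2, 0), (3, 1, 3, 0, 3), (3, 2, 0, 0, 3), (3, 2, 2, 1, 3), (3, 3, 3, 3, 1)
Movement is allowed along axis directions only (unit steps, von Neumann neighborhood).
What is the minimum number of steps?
8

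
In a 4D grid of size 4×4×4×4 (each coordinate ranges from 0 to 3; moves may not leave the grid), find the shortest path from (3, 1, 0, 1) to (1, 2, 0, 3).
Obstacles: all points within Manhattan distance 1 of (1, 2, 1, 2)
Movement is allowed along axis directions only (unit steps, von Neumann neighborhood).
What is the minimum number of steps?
5
(one shortest path: (3, 1, 0, 1) → (2, 1, 0, 1) → (1, 1, 0, 1) → (1, 1, 0, 2) → (1, 1, 0, 3) → (1, 2, 0, 3))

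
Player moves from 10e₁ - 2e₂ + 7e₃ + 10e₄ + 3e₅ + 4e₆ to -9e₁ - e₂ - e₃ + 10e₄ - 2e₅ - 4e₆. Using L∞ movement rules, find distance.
19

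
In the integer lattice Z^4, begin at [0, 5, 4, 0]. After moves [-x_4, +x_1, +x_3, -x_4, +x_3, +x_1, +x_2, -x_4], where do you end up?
(2, 6, 6, -3)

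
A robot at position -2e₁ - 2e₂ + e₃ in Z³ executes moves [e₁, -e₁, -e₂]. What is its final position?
(-2, -3, 1)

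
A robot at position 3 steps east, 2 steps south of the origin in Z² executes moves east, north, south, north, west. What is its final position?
(3, -1)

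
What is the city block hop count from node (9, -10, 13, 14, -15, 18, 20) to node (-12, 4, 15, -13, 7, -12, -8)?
144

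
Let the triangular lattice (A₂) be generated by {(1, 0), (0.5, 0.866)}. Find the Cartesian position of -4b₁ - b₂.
(-4.5, -0.866)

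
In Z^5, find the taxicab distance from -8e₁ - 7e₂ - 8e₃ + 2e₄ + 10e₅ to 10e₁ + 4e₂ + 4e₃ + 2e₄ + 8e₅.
43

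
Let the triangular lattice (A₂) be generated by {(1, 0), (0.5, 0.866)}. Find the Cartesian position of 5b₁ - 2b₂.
(4, -1.732)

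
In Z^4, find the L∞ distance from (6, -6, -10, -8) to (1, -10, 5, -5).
15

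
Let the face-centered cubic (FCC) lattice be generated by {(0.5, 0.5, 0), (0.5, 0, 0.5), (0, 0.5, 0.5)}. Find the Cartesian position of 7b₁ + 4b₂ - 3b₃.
(5.5, 2, 0.5)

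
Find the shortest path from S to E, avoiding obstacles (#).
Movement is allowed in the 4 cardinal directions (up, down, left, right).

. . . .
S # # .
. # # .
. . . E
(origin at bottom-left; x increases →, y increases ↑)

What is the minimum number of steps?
5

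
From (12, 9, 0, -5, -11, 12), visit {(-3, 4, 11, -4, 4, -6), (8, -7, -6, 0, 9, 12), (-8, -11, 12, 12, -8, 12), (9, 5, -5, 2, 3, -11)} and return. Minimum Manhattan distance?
276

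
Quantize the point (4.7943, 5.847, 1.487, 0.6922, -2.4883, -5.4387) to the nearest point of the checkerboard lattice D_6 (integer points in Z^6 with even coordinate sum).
(5, 6, 1, 1, -2, -5)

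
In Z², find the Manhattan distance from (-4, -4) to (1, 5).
14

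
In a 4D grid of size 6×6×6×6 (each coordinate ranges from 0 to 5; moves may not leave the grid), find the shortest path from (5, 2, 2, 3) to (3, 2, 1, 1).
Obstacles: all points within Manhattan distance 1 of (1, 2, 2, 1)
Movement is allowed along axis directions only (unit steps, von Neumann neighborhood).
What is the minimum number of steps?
5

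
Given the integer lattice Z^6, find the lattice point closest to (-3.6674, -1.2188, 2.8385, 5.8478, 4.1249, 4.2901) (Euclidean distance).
(-4, -1, 3, 6, 4, 4)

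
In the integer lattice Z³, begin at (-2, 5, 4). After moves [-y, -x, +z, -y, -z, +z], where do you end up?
(-3, 3, 5)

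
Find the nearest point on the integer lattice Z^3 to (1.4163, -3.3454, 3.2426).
(1, -3, 3)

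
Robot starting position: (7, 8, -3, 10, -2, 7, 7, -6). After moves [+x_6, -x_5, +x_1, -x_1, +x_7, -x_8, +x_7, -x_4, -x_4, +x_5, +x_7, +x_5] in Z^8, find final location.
(7, 8, -3, 8, -1, 8, 10, -7)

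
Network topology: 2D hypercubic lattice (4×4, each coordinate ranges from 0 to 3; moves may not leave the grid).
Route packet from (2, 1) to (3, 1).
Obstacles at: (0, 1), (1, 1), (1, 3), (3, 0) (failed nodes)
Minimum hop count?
1
(one shortest path: (2, 1) → (3, 1))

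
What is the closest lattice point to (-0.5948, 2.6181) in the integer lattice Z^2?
(-1, 3)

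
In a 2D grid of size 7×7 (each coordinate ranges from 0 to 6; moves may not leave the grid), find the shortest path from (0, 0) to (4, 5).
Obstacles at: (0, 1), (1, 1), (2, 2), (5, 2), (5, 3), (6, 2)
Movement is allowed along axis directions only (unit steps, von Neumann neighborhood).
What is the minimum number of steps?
9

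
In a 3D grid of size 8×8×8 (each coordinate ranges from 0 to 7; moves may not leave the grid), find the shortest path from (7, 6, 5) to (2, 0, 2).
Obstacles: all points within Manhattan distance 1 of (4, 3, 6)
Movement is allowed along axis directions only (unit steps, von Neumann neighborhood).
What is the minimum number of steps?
14
(one shortest path: (7, 6, 5) → (6, 6, 5) → (5, 6, 5) → (4, 6, 5) → (3, 6, 5) → (2, 6, 5) → (2, 5, 5) → (2, 4, 5) → (2, 3, 5) → (2, 2, 5) → (2, 1, 5) → (2, 0, 5) → (2, 0, 4) → (2, 0, 3) → (2, 0, 2))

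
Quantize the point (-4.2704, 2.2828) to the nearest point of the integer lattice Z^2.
(-4, 2)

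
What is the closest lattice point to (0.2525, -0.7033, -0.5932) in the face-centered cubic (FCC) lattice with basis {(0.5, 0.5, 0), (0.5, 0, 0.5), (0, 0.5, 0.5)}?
(0, -0.5, -0.5)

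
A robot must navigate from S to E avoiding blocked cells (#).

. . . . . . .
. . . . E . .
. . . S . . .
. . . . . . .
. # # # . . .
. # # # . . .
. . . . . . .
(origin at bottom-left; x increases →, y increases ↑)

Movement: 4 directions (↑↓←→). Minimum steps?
2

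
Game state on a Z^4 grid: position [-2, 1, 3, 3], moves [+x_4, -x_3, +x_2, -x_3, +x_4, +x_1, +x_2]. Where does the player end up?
(-1, 3, 1, 5)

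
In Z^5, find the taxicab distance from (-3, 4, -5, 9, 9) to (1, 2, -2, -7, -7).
41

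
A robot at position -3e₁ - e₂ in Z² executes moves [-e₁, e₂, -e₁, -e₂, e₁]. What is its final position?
(-4, -1)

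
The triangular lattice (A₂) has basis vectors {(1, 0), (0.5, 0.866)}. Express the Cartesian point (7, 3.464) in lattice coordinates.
5b₁ + 4b₂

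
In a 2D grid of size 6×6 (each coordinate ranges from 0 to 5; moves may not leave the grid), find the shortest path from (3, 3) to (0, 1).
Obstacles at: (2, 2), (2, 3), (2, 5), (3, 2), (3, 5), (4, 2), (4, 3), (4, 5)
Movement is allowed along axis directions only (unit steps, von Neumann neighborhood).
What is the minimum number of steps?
7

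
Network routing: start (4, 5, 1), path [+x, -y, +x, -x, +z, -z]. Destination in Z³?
(5, 4, 1)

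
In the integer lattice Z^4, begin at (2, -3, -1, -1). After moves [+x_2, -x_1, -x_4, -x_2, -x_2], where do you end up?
(1, -4, -1, -2)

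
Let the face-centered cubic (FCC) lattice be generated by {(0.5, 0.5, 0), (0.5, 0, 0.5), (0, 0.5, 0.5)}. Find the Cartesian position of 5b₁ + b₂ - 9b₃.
(3, -2, -4)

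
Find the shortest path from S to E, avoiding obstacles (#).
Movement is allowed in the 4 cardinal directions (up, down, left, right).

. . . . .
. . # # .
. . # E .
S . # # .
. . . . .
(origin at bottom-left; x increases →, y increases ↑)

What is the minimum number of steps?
8
(one shortest path: (0, 1) → (1, 1) → (1, 0) → (2, 0) → (3, 0) → (4, 0) → (4, 1) → (4, 2) → (3, 2))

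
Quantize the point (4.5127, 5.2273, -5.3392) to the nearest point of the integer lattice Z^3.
(5, 5, -5)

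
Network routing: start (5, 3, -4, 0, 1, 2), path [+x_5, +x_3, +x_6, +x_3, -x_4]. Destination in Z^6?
(5, 3, -2, -1, 2, 3)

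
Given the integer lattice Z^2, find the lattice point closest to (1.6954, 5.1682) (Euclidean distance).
(2, 5)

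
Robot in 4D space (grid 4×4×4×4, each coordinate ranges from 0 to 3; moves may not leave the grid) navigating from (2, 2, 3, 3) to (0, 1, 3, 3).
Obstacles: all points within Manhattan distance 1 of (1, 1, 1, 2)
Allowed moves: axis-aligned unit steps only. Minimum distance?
3
(one shortest path: (2, 2, 3, 3) → (1, 2, 3, 3) → (0, 2, 3, 3) → (0, 1, 3, 3))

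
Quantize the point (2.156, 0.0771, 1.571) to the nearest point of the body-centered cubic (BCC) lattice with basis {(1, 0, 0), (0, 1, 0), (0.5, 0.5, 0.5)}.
(2, 0, 2)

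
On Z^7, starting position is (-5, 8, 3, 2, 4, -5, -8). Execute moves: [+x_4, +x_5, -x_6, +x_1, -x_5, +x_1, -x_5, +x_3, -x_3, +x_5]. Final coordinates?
(-3, 8, 3, 3, 4, -6, -8)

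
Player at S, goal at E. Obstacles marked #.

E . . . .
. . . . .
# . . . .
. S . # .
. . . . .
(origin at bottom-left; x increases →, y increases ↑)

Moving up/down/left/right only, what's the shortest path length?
4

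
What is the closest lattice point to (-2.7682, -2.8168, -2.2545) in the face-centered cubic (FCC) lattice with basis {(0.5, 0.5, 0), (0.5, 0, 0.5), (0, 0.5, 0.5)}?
(-3, -3, -2)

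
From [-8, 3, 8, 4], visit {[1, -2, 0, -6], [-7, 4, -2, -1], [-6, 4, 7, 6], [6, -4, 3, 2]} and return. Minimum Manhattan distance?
90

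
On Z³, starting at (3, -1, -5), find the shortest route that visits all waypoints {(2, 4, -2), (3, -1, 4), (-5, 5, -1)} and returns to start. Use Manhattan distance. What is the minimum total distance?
46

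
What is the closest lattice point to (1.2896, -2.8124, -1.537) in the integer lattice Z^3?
(1, -3, -2)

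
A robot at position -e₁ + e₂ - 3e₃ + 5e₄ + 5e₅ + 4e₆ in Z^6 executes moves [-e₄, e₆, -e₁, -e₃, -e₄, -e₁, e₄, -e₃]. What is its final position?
(-3, 1, -5, 4, 5, 5)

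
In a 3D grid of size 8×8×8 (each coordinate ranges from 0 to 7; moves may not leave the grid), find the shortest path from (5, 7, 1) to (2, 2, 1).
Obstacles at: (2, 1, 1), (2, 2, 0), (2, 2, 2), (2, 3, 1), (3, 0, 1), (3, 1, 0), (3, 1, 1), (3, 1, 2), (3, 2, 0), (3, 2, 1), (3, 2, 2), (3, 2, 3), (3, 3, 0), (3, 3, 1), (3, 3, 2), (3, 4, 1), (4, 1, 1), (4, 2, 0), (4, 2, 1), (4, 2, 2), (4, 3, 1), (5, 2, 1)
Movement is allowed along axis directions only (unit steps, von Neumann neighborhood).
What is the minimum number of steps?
10
(one shortest path: (5, 7, 1) → (4, 7, 1) → (3, 7, 1) → (2, 7, 1) → (1, 7, 1) → (1, 6, 1) → (1, 5, 1) → (1, 4, 1) → (1, 3, 1) → (1, 2, 1) → (2, 2, 1))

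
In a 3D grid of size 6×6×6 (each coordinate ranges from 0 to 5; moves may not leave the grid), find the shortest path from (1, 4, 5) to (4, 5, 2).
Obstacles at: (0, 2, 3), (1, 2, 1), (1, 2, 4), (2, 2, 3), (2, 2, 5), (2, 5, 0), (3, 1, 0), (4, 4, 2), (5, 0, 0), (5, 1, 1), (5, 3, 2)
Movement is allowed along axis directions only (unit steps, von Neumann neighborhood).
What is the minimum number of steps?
7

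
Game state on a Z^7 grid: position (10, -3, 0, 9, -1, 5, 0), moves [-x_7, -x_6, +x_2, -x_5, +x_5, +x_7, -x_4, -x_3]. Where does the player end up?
(10, -2, -1, 8, -1, 4, 0)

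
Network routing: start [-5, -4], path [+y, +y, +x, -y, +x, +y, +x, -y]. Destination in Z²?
(-2, -3)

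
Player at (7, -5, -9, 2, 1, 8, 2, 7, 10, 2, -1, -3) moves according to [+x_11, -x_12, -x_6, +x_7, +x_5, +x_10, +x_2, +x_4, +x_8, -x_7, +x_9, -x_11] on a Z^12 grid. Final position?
(7, -4, -9, 3, 2, 7, 2, 8, 11, 3, -1, -4)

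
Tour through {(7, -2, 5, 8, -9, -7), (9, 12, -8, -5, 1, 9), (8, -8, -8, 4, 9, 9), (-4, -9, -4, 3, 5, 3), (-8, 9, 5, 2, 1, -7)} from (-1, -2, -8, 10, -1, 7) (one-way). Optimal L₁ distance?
195
(one optimal route: (-1, -2, -8, 10, -1, 7) → (-4, -9, -4, 3, 5, 3) → (8, -8, -8, 4, 9, 9) → (9, 12, -8, -5, 1, 9) → (-8, 9, 5, 2, 1, -7) → (7, -2, 5, 8, -9, -7))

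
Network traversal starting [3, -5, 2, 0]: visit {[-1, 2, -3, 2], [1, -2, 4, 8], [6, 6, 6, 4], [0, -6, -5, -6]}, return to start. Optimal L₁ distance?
92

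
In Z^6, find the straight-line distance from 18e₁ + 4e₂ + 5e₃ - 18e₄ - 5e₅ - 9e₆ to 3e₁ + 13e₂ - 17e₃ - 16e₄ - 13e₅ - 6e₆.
29.4449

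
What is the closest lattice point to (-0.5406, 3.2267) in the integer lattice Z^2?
(-1, 3)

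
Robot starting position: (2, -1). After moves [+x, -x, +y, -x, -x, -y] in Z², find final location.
(0, -1)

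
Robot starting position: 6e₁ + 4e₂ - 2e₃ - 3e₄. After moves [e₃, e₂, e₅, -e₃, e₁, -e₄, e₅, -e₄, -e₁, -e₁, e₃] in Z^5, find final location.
(5, 5, -1, -5, 2)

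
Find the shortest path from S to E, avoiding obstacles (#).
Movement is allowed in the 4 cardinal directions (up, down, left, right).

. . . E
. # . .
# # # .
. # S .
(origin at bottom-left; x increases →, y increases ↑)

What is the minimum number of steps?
4
(one shortest path: (2, 0) → (3, 0) → (3, 1) → (3, 2) → (3, 3))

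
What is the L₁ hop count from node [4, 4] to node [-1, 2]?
7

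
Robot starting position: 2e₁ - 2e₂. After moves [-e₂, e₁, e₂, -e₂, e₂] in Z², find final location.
(3, -2)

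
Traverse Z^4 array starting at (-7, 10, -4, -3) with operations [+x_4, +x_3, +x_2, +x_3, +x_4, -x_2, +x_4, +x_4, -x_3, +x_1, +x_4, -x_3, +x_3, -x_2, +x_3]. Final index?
(-6, 9, -2, 2)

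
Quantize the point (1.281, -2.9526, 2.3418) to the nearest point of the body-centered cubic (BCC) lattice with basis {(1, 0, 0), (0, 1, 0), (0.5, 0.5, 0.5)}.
(1, -3, 2)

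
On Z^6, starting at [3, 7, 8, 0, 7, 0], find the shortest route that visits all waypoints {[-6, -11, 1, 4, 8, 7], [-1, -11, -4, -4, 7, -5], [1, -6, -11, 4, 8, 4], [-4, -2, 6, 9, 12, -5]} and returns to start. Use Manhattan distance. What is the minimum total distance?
176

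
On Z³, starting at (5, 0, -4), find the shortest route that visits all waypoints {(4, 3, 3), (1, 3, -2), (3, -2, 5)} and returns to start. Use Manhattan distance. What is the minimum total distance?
38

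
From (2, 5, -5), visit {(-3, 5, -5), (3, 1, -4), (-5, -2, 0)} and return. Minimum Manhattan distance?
40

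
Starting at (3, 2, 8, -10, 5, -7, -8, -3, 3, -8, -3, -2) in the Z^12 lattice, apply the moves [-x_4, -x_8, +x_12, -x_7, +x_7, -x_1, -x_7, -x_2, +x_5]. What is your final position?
(2, 1, 8, -11, 6, -7, -9, -4, 3, -8, -3, -1)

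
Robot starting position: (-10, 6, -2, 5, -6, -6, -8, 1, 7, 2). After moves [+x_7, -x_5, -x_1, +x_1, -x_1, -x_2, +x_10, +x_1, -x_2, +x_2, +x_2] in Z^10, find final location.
(-10, 6, -2, 5, -7, -6, -7, 1, 7, 3)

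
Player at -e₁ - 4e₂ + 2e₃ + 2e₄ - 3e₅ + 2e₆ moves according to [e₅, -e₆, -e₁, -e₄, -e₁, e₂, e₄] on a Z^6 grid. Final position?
(-3, -3, 2, 2, -2, 1)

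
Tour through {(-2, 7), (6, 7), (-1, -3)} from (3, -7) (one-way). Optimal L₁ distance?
27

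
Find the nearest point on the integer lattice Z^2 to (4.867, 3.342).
(5, 3)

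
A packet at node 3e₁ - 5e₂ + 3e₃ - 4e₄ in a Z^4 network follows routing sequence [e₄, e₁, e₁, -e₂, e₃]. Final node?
(5, -6, 4, -3)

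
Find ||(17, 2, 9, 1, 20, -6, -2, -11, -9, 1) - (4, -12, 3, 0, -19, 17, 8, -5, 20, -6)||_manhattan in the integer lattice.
148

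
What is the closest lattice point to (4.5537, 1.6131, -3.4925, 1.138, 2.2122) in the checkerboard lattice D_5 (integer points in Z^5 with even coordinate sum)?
(5, 2, -4, 1, 2)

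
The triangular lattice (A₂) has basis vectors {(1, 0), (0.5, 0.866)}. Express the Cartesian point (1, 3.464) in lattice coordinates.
-b₁ + 4b₂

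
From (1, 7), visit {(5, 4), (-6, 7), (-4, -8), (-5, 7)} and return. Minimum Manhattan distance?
52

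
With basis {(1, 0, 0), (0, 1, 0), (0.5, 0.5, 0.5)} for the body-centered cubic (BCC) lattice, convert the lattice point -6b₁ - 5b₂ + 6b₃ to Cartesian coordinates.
(-3, -2, 3)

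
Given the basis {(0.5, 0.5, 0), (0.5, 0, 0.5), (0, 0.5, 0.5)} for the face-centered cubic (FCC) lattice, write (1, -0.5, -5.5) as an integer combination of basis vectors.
6b₁ - 4b₂ - 7b₃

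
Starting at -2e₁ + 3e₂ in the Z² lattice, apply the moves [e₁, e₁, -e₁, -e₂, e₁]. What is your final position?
(0, 2)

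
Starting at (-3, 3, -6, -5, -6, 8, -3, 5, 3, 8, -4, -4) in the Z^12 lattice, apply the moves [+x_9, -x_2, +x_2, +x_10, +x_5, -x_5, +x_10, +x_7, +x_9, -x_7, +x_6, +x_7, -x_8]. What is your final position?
(-3, 3, -6, -5, -6, 9, -2, 4, 5, 10, -4, -4)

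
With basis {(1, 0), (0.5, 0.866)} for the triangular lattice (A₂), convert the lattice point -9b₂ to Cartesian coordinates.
(-4.5, -7.794)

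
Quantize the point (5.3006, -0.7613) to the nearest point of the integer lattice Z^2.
(5, -1)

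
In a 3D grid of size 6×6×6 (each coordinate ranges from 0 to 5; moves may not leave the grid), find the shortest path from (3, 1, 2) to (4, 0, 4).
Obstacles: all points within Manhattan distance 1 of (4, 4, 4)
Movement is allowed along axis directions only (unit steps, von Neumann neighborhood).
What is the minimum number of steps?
4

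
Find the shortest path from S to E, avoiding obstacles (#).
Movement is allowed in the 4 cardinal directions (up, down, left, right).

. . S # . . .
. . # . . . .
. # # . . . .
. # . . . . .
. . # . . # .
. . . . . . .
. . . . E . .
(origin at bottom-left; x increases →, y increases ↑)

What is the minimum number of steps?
12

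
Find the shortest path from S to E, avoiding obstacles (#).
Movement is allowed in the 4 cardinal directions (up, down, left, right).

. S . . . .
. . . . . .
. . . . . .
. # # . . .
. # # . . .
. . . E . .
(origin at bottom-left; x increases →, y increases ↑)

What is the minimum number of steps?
7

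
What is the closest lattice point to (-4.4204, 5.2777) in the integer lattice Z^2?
(-4, 5)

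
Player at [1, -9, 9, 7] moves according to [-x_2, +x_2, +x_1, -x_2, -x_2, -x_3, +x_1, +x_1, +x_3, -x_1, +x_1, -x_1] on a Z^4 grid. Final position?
(3, -11, 9, 7)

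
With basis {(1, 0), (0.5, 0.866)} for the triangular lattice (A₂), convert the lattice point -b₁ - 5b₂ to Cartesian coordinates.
(-3.5, -4.33)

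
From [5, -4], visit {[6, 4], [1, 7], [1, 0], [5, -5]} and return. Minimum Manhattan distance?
34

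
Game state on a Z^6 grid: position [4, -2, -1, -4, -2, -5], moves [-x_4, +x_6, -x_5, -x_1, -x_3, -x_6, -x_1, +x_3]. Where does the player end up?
(2, -2, -1, -5, -3, -5)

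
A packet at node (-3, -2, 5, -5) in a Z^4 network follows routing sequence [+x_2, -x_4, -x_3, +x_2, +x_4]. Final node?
(-3, 0, 4, -5)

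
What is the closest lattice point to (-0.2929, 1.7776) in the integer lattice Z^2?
(0, 2)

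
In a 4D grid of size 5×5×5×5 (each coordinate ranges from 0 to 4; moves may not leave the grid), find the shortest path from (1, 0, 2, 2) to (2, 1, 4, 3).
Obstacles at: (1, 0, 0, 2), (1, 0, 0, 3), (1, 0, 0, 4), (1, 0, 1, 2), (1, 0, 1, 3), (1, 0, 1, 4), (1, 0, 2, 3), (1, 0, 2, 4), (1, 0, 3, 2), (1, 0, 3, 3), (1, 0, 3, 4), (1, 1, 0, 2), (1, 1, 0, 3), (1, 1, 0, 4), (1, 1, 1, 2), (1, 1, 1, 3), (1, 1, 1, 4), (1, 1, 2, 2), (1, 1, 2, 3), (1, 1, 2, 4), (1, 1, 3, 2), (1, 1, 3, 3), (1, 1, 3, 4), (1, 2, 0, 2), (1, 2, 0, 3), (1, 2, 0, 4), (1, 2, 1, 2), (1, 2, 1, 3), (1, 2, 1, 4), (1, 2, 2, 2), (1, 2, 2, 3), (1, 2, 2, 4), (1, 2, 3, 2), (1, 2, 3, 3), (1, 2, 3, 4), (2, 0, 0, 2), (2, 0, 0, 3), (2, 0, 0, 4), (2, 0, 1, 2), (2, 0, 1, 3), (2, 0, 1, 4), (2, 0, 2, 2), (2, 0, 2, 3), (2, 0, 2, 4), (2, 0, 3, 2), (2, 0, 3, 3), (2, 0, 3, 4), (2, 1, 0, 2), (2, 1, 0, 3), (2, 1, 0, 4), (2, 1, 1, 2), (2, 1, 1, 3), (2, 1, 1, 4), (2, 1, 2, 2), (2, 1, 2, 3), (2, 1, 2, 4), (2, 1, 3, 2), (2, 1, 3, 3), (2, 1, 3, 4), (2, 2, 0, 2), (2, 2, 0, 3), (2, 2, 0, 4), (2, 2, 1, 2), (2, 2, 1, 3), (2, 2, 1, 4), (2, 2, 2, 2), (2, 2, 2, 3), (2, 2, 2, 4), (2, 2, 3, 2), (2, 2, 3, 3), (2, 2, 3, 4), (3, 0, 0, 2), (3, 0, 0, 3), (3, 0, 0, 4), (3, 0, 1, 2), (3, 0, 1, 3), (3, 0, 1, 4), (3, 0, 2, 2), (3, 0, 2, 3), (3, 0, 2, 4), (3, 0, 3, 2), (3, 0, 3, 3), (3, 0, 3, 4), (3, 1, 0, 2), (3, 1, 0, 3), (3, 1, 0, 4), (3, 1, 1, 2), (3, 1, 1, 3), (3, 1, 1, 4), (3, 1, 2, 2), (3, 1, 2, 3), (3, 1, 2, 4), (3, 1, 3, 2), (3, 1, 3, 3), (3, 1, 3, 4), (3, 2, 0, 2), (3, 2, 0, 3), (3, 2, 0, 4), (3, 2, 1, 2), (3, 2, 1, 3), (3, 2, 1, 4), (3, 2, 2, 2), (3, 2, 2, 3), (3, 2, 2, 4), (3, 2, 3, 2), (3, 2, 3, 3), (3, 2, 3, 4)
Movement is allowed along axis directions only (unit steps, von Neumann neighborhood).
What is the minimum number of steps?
7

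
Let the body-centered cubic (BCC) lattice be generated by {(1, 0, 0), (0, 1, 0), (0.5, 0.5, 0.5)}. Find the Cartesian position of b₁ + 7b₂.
(1, 7, 0)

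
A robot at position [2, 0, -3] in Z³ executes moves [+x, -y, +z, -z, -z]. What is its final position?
(3, -1, -4)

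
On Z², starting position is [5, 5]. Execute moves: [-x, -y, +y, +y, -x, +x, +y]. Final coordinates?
(4, 7)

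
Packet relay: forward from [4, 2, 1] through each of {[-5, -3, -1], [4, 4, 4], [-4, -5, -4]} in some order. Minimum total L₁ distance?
32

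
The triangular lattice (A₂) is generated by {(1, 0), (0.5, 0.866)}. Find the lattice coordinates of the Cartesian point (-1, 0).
-b₁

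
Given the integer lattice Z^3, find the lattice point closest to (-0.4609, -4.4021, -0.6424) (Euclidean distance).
(0, -4, -1)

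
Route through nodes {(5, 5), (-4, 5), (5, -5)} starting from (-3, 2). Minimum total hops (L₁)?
23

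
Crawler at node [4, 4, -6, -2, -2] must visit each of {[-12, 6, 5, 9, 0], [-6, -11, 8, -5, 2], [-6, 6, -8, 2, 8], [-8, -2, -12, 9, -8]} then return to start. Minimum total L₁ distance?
190
(one optimal route: (4, 4, -6, -2, -2) → (-6, -11, 8, -5, 2) → (-12, 6, 5, 9, 0) → (-8, -2, -12, 9, -8) → (-6, 6, -8, 2, 8) → (4, 4, -6, -2, -2))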